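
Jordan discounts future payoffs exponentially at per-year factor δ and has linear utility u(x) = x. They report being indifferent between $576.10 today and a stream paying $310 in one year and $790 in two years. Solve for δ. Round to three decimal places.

δ ≈ 0.680

Equating present values: 576.10 = 310δ + 790δ².
So 790δ² + 310δ − 576.10 = 0.
The positive root is δ = [−310 + √(310² + 4·790·576.10)] / (2·790) = (−310 + 1384.405)/1580 ≈ 0.680.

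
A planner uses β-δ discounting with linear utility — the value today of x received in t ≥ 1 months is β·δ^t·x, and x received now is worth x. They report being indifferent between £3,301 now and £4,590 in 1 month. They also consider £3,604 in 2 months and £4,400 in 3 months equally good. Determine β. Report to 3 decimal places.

Both payoffs in the second observation are in the future, so β drops out: δ^2·3604 = δ^3·4400 ⇒ δ = 3604/4400 = 0.81909.
Substituting δ into 3301 = β·δ·4590: β = 3301/(3759.627) ≈ 0.878.

β ≈ 0.878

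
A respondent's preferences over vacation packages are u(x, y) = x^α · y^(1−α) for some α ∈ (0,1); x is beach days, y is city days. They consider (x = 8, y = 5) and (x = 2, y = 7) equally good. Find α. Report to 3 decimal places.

Set the two utilities equal: 8^α·5^(1−α) = 2^α·7^(1−α).
Rearrange to (8/2)^α = (7/5)^(1−α) and take logs: α·1.386294 = (1−α)·0.336472.
So α/(1−α) = (0.336472)/(1.386294) = 0.242713, and α = 0.242713/1.242713 ≈ 0.195.

α ≈ 0.195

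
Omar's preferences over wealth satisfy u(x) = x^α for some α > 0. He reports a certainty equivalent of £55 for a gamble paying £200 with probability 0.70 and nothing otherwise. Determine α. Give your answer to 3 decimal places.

EU(lottery) = 0.70·200^α + 0.30·0 = 0.70·200^α.
Equating: 55^α = 0.70·200^α, i.e. 0.2750^α = 0.70.
α = ln(0.70) / ln(55/200) = -0.356675/-1.290984 ≈ 0.276.

α ≈ 0.276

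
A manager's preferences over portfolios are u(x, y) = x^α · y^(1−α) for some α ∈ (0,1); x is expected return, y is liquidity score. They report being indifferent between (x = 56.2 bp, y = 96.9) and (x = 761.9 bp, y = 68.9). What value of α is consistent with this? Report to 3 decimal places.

Set the two utilities equal: 56.2^α·96.9^(1−α) = 761.9^α·68.9^(1−α).
(56.2/761.9)^α = (68.9/96.9)^(1−α); take logs: α·ln(56.2/761.9) = (1−α)·ln(68.9/96.9), i.e. α·-2.606899 = (1−α)·-0.341023.
So α/(1−α) = (-0.341023)/(-2.606899) = 0.130816, and α = 0.130816/1.130816 ≈ 0.116.

α ≈ 0.116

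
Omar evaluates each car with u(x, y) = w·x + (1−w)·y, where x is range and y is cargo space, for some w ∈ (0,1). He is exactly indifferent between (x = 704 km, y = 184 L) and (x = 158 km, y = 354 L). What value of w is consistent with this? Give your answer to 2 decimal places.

Indifference: w·704 + (1−w)·184 = w·158 + (1−w)·354.
Rearranging, 546·w − 170·(1−w) = 0.
Hence w = 170/(546+170) = 170/716 = 0.24.

w = 0.24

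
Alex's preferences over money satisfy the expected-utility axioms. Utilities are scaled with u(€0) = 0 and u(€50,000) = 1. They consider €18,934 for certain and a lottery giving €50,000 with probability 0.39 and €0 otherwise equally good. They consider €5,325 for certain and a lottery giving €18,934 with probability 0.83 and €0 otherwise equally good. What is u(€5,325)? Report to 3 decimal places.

0.324

The first gamble pins u(€18,934): it must equal 0.39·1 + 0.61·0 = 0.39.
Chaining: u(€5,325) = 0.83·0.39 + 0.17·0.00 = 0.3237.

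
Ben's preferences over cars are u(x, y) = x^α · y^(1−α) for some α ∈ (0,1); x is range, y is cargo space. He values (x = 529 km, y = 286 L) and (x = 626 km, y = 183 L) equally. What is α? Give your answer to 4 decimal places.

Indifference: 529^α · 286^(1−α) = 626^α · 183^(1−α).
Rearrange to (529/626)^α = (183/286)^(1−α) and take logs: α·-0.1683619 = (1−α)·-0.4465057.
With A = -0.1683619 and B = -0.4465057: α·A = (1−α)·B, so α = B/(A+B) = -0.4465057/-0.6148676 ≈ 0.7262.

α ≈ 0.7262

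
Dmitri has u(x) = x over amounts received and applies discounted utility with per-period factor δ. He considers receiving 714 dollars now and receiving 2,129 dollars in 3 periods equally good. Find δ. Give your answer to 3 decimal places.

δ ≈ 0.695

Indifference means u(714) = δ^3 · u(2129), so δ^3 = u(714)/u(2129).
With u(x) = x: δ^3 = 714/2129 = 0.33537.
Hence δ = (0.33537)^(1/3) = 0.69477.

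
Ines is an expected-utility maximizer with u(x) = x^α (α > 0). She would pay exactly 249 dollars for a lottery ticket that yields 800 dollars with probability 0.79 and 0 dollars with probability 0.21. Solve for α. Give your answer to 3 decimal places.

The lottery's expected utility is 0.79·u(800) + 0.21·u(0) = 0.79·800^α (since u(0) = 0 for α > 0).
Indifference: 249^α = 0.79·800^α, so (249/800)^α = 0.79.
Taking logs: α·ln(249/800) = ln(0.79), so α = -0.235722 / -1.167159 ≈ 0.202.

α ≈ 0.202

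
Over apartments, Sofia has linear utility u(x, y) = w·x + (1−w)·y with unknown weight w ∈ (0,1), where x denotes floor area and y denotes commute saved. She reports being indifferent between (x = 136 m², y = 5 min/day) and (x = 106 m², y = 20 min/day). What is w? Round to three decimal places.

w = 0.333

u(136,5) = u(106,20) means w·136 + (1−w)·5 = w·106 + (1−w)·20.
w·(136−106) = (1−w)·(20−5), i.e. w·30 = (1−w)·15.
The marginal rate of substitution is 15/30, so w = 15/(30+15) = 0.333.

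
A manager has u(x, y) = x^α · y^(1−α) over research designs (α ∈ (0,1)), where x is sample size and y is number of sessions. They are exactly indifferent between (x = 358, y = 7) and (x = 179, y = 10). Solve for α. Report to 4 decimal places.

The Cobb–Douglas utilities coincide, so 358^α·7^(1−α) = 179^α·10^(1−α).
Taking logs: α·ln 358 + (1−α)·ln 7 = α·ln 179 + (1−α)·ln 10, i.e. α·0.6931472 = (1−α)·0.3566749.
Thus α·(1.0498221) = 0.3566749, so α = 0.3566749/1.0498221 ≈ 0.3397.

α ≈ 0.3397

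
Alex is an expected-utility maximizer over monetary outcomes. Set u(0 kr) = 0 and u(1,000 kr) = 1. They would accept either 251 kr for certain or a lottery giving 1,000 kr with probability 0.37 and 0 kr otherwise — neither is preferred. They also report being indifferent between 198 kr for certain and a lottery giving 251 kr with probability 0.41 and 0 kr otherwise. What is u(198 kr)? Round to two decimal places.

0.15

First, u(251 kr) = 0.37·u(1,000 kr) + 0.63·u(0 kr) = 0.37.
The second indifference gives u(198 kr) = 0.41·u(251 kr) + 0.59·u(0 kr) = 0.41·0.37 + 0.59·0.00 = 0.1517.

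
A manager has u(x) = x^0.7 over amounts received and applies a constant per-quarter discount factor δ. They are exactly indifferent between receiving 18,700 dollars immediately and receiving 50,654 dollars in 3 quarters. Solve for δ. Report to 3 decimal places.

δ ≈ 0.793

The payoff in 3 quarters is discounted by δ^3, so u(18700) = δ^3·u(50654) and δ^3 = u(18700)/u(50654).
With u(x) = x^0.7: δ^3 = 18700^0.7/50654^0.7 = (18700/50654)^0.7 = 0.49781.
Hence δ = (0.49781)^(1/3) = 0.79254.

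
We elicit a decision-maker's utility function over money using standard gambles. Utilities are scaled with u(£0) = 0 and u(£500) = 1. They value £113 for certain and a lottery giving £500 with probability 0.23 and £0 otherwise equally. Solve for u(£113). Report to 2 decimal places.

u(£113) equals the lottery's expected utility: 0.23·1 + 0.77·0 = 0.23.

0.23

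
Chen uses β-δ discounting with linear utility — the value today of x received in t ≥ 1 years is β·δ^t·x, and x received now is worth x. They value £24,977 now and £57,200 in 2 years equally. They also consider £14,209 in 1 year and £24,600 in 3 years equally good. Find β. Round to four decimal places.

β ≈ 0.7560

From the later pair, β·δ^1·14209 = β·δ^3·24600; dividing through, δ^2 = 14209/24600 = 0.57760, so δ = 0.76000.
Substituting δ into 24977 = β·δ^2·57200: β = 24977/(33038.813) ≈ 0.7560.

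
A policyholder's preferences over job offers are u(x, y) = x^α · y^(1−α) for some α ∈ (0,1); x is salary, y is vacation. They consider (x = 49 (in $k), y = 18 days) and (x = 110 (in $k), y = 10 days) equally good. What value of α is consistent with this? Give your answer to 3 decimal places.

The Cobb–Douglas utilities coincide, so 49^α·18^(1−α) = 110^α·10^(1−α).
Rearrange to (49/110)^α = (10/18)^(1−α) and take logs: α·-0.808660 = (1−α)·-0.587787.
Thus α·(-1.396447) = -0.587787, so α = -0.587787/-1.396447 ≈ 0.421.

α ≈ 0.421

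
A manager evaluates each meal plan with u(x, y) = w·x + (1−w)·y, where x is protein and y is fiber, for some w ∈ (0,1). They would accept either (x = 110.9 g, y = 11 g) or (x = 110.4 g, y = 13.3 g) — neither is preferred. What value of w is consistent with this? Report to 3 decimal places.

Equating utilities: w·110.9 + (1−w)·11 = w·110.4 + (1−w)·13.3.
Rearranging, 0.5·w − 2.3·(1−w) = 0.
So w/(1−w) = 2.3/0.5 = 4.6000, giving w = 2.3/(0.5+2.3) = 0.821.

w = 0.821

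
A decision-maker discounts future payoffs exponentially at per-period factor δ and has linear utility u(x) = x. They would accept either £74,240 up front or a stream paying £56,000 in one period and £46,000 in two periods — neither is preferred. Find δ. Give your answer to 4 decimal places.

The stream is worth 56000δ + 46000δ² today, so 56000δ + 46000δ² = 74240.
Rearranged: 46000δ² + 56000δ − 74240 = 0.
The positive root is δ = [−56000 + √(56000² + 4·46000·74240)] / (2·46000) = (−56000 + 129600.000)/92000 ≈ 0.8000.

δ ≈ 0.8000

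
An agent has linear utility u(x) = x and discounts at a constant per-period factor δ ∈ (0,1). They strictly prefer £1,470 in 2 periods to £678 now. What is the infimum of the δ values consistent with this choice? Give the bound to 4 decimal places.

Comparing present values: 678 < δ^2·1470.
Dividing by 1470: δ^2 > 0.46122. Both sides are positive, so the square root keeps the direction.
δ > (678/1470)^(1/2) ≈ 0.6791.

δ > 0.6791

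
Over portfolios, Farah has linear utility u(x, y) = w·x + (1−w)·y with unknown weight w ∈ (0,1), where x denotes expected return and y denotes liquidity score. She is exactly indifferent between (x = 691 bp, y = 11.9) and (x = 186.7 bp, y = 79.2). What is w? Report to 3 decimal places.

w = 0.118

Indifference: w·691 + (1−w)·11.9 = w·186.7 + (1−w)·79.2.
Collecting terms: w·504.3 = (1−w)·67.3.
Hence w = 67.3/(504.3+67.3) = 67.3/571.6 = 0.118.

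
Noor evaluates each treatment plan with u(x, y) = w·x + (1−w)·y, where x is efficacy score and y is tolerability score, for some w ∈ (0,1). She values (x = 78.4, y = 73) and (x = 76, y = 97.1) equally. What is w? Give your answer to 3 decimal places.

u(78.4,73) = u(76,97.1) means w·78.4 + (1−w)·73 = w·76 + (1−w)·97.1.
w·(78.4−76) = (1−w)·(97.1−73), i.e. w·2.4 = (1−w)·24.1.
The marginal rate of substitution is 24.1/2.4, so w = 24.1/(2.4+24.1) = 0.909.

w = 0.909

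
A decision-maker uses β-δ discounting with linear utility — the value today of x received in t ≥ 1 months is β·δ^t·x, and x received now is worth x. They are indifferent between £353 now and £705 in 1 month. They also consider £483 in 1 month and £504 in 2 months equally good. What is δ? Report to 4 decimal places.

δ ≈ 0.9583

Both payoffs in the second observation are in the future, so β drops out: δ^1·483 = δ^2·504 ⇒ δ = 483/504 = 0.95833.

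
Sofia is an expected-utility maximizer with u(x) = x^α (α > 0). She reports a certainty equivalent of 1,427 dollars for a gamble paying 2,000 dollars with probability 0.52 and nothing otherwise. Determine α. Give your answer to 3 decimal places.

Since u(0) = 0, the lottery's EU is 0.52·2000^α.
Equating: 1427^α = 0.52·2000^α, i.e. 0.7135^α = 0.52.
Taking logs: α·ln(1427/2000) = ln(0.52), so α = -0.653926 / -0.337573 ≈ 1.937.

α ≈ 1.937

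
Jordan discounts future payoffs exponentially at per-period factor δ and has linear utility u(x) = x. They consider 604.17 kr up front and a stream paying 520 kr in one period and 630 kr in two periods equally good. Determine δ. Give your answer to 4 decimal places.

Equating present values: 604.17 = 520δ + 630δ².
So 630δ² + 520δ − 604.17 = 0.
δ = (−520 + √(520² + 4·630·604.17)) / (2·630) = (−520 + √1792908.40) / 1260 ≈ 0.6500.

δ ≈ 0.6500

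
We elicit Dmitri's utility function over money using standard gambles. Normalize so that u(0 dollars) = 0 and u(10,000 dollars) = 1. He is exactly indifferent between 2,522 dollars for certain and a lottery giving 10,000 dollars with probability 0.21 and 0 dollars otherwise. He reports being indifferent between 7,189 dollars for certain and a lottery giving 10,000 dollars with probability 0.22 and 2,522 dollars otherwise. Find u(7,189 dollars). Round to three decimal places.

First, u(2,522 dollars) = 0.21·u(10,000 dollars) + 0.79·u(0 dollars) = 0.21.
Chaining: u(7,189 dollars) = 0.22·1.00 + 0.78·0.21 = 0.3838.

0.384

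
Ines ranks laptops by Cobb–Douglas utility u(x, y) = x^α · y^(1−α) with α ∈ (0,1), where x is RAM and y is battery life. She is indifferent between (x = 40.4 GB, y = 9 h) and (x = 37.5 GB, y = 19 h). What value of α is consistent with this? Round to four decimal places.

α ≈ 0.9093

Set the two utilities equal: 40.4^α·9^(1−α) = 37.5^α·19^(1−α).
Rearrange to (40.4/37.5)^α = (19/9)^(1−α) and take logs: α·0.0744889 = (1−α)·0.7472144.
Thus α·(0.8217033) = 0.7472144, so α = 0.7472144/0.8217033 ≈ 0.9093.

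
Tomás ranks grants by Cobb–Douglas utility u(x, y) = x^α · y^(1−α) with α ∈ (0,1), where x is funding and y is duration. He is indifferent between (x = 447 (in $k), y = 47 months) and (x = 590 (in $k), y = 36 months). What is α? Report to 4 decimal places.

The Cobb–Douglas utilities coincide, so 447^α·47^(1−α) = 590^α·36^(1−α).
Rearrange to (447/590)^α = (36/47)^(1−α) and take logs: α·-0.2775639 = (1−α)·-0.2666287.
Thus α·(-0.5441926) = -0.2666287, so α = -0.2666287/-0.5441926 ≈ 0.4900.

α ≈ 0.4900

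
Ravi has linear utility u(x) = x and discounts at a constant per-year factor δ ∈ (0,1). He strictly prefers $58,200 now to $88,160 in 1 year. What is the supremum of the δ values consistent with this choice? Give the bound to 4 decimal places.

Under u(x) = x this choice says 58200 > δ·88160.
So δ < 58200/88160 = 0.66016.

δ < 0.6602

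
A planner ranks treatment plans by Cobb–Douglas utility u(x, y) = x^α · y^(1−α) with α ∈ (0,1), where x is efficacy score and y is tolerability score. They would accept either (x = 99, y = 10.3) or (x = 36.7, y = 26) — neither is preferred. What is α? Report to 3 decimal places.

α ≈ 0.483

Indifference: 99^α · 10.3^(1−α) = 36.7^α · 26^(1−α).
(99/36.7)^α = (26/10.3)^(1−α); take logs: α·ln(99/36.7) = (1−α)·ln(26/10.3), i.e. α·0.992343 = (1−α)·0.925953.
Thus α·(1.918296) = 0.925953, so α = 0.925953/1.918296 ≈ 0.483.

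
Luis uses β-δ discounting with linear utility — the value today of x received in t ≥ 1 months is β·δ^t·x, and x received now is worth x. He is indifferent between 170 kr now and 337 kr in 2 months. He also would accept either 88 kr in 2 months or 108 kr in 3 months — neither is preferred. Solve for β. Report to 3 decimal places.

The second indifference involves only future payoffs, so β cancels: β·δ^2·88 = β·δ^3·108, giving δ = 88/108 = 0.81481.
The first indifference: 170 = β·δ^2·337, so β = 170/(δ^2·337) = 170/(0.66392·337) ≈ 0.760.

β ≈ 0.760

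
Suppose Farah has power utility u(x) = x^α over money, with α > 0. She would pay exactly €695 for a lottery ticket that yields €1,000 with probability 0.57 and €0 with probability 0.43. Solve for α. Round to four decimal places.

EU(lottery) = 0.57·1000^α + 0.43·0 = 0.57·1000^α.
Setting u(695) equal to that: 695^α = 0.57·1000^α ⇒ (695/1000)^α = 0.57.
Taking logs: α·ln(695/1000) = ln(0.57), so α = -0.5621189 / -0.3638434 ≈ 1.5449.

α ≈ 1.5449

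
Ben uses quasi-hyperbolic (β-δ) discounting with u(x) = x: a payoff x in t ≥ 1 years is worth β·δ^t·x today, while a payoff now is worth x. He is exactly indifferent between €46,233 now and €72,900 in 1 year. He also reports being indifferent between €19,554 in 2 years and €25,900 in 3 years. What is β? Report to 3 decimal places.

β ≈ 0.840

Both payoffs in the second observation are in the future, so β drops out: δ^2·19554 = δ^3·25900 ⇒ δ = 19554/25900 = 0.75498.
The first indifference: 46233 = β·δ·72900, so β = 46233/(δ·72900) = 46233/(0.75498·72900) ≈ 0.840.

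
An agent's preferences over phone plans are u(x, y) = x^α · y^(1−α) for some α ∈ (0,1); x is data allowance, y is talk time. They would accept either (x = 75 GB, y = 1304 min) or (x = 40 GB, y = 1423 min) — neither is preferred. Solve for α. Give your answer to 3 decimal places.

α ≈ 0.122

The Cobb–Douglas utilities coincide, so 75^α·1304^(1−α) = 40^α·1423^(1−α).
(75/40)^α = (1423/1304)^(1−α); take logs: α·ln(75/40) = (1−α)·ln(1423/1304), i.e. α·0.628609 = (1−α)·0.087331.
So α/(1−α) = (0.087331)/(0.628609) = 0.138927, and α = 0.138927/1.138927 ≈ 0.122.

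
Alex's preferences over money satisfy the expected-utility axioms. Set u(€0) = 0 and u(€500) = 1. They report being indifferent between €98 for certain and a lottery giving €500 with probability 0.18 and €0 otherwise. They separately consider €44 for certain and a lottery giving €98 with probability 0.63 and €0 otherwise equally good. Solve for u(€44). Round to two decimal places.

0.11

First, u(€98) = 0.18·u(€500) + 0.82·u(€0) = 0.18.
Chaining: u(€44) = 0.63·0.18 + 0.37·0.00 = 0.1134.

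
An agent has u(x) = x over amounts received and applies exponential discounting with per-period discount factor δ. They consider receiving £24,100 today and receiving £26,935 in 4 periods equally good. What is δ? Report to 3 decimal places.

Equating discounted utilities: u(24100) = δ^4·u(26935) ⇒ δ^4 = u(24100)/u(26935).
With u(x) = x: δ^4 = 24100/26935 = 0.89475.
Taking the 4th root: δ = 0.89475^(1/4) ≈ 0.973.

δ ≈ 0.973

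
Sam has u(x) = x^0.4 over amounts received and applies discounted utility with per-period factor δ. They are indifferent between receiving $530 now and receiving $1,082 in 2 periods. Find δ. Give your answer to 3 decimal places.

δ ≈ 0.867

The payoff in 2 periods is discounted by δ^2, so u(530) = δ^2·u(1082) and δ^2 = u(530)/u(1082).
With u(x) = x^0.4: δ^2 = 530^0.4/1082^0.4 = (530/1082)^0.4 = 0.75166.
Hence δ = (0.75166)^(1/2) = 0.86698.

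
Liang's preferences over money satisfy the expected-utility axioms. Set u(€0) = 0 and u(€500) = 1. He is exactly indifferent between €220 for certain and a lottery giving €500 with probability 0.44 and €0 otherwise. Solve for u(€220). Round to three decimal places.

0.440

u(€220) equals the lottery's expected utility: 0.44·1 + 0.56·0 = 0.44.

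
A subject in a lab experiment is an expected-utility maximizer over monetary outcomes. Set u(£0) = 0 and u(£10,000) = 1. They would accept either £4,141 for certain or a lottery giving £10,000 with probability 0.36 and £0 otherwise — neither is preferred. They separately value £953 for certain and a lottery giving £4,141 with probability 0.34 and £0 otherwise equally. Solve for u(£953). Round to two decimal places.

0.12

From the first indifference, u(£4,141) = 0.36·u(£10,000) + 0.64·u(£0) = 0.36·1 + 0.64·0 = 0.36.
Chaining: u(£953) = 0.34·0.36 + 0.66·0.00 = 0.1224.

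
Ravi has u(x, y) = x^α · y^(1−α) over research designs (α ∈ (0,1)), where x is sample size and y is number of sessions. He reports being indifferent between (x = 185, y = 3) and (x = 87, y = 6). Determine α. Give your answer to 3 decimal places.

Indifference: 185^α · 3^(1−α) = 87^α · 6^(1−α).
(185/87)^α = (6/3)^(1−α); take logs: α·ln(185/87) = (1−α)·ln(6/3), i.e. α·0.754448 = (1−α)·0.693147.
With A = 0.754448 and B = 0.693147: α·A = (1−α)·B, so α = B/(A+B) = 0.693147/1.447595 ≈ 0.479.

α ≈ 0.479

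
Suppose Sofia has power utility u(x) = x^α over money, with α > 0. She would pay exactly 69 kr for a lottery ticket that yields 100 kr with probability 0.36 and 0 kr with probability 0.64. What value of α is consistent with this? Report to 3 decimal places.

EU(lottery) = 0.36·100^α + 0.64·0 = 0.36·100^α.
Equating: 69^α = 0.36·100^α, i.e. 0.6900^α = 0.36.
α = ln(0.36) / ln(69/100) = -1.021651/-0.371064 ≈ 2.753.

α ≈ 2.753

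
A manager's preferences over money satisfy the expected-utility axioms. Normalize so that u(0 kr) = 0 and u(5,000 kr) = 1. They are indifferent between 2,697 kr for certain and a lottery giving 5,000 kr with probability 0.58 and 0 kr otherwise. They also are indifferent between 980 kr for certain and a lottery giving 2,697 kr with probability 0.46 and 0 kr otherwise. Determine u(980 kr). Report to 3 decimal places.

0.267

The first gamble pins u(2,697 kr): it must equal 0.58·1 + 0.42·0 = 0.58.
Chaining: u(980 kr) = 0.46·0.58 + 0.54·0.00 = 0.2668.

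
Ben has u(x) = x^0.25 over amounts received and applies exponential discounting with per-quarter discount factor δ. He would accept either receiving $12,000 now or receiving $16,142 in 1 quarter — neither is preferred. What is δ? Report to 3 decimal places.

δ ≈ 0.929

Equating discounted utilities: u(12000) = δ·u(16142) ⇒ δ = u(12000)/u(16142).
With u(x) = x^0.25: δ = 12000^0.25/16142^0.25 = (12000/16142)^0.25 = 0.92855.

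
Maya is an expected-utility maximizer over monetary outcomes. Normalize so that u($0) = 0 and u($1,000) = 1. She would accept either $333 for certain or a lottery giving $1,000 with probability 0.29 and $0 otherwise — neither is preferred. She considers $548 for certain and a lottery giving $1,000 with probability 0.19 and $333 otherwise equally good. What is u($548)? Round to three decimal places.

0.425

The first gamble pins u($333): it must equal 0.29·1 + 0.71·0 = 0.29.
Chaining: u($548) = 0.19·1.00 + 0.81·0.29 = 0.4249.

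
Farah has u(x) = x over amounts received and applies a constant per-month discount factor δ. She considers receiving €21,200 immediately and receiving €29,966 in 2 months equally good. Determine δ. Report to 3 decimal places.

Equating discounted utilities: u(21200) = δ^2·u(29966) ⇒ δ^2 = u(21200)/u(29966).
With u(x) = x: δ^2 = 21200/29966 = 0.70747.
Hence δ = (0.70747)^(1/2) = 0.84111.

δ ≈ 0.841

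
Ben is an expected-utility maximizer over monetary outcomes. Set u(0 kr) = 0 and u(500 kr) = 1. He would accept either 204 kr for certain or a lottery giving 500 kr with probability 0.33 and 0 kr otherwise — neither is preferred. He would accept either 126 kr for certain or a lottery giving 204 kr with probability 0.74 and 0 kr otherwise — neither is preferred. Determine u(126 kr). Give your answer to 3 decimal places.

First, u(204 kr) = 0.33·u(500 kr) + 0.67·u(0 kr) = 0.33.
The second indifference gives u(126 kr) = 0.74·u(204 kr) + 0.26·u(0 kr) = 0.74·0.33 + 0.26·0.00 = 0.2442.

0.244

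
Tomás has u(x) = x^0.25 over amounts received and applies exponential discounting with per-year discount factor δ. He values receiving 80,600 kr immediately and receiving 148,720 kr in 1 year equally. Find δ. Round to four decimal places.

Indifference means u(80600) = δ · u(148720), so δ = u(80600)/u(148720).
Since u(x) = x^0.25, δ = (80600/148720)^0.25 = 0.54196^0.25 = 0.85801.

δ ≈ 0.8580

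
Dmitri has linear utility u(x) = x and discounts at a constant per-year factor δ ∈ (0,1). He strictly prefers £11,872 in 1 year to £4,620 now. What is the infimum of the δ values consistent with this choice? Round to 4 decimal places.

δ > 0.3892

Under u(x) = x this choice says 4620 < δ·11872.
So δ > 4620/11872 = 0.38915.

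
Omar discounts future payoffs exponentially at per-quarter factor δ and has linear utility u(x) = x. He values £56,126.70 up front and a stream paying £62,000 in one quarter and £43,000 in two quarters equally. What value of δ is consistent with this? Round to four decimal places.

δ ≈ 0.6300

The stream is worth 62000δ + 43000δ² today, so 62000δ + 43000δ² = 56126.70.
So 43000δ² + 62000δ − 56126.70 = 0.
δ = (−62000 + √(62000² + 4·43000·56126.70)) / (2·43000) = (−62000 + √13497792400.00) / 86000 ≈ 0.6300.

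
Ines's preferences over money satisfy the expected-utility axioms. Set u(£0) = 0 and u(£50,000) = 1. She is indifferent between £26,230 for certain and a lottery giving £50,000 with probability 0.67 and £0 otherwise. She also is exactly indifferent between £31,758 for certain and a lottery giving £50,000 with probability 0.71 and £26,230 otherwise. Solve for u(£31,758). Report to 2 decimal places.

0.90

From the first indifference, u(£26,230) = 0.67·u(£50,000) + 0.33·u(£0) = 0.67·1 + 0.33·0 = 0.67.
Chaining: u(£31,758) = 0.71·1.00 + 0.29·0.67 = 0.9043.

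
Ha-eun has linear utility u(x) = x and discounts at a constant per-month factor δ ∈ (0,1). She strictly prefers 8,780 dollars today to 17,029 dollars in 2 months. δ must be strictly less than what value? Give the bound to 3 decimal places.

δ < 0.718

Comparing present values: 8780 > δ^2·17029.
Hence δ^2 < 8780/17029 = 0.51559, and x ↦ x^(1/2) is increasing on (0,∞).
δ < 0.51559^(1/2) = 0.718.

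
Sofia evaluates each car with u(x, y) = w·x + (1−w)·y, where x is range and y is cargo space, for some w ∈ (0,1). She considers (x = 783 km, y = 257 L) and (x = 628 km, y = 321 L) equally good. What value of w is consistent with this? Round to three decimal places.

Indifference: w·783 + (1−w)·257 = w·628 + (1−w)·321.
w·(783−628) = (1−w)·(321−257), i.e. w·155 = (1−w)·64.
The marginal rate of substitution is 64/155, so w = 64/(155+64) = 0.292.

w = 0.292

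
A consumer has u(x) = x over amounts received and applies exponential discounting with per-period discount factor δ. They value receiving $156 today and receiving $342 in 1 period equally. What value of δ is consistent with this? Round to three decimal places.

Equating discounted utilities: u(156) = δ·u(342) ⇒ δ = u(156)/u(342).
With u(x) = x: δ = 156/342 = 0.45614.

δ ≈ 0.456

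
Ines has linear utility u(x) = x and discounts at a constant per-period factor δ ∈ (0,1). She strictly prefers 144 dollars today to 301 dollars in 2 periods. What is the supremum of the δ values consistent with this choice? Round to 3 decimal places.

δ < 0.692

Comparing present values: 144 > δ^2·301.
Dividing by 301: δ^2 < 0.47841. Both sides are positive, so the square root keeps the direction.
δ < (144/301)^(1/2) ≈ 0.692.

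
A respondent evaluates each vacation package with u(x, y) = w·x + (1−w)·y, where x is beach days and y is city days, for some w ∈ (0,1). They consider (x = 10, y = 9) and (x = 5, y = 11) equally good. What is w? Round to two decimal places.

w = 0.29

u(10,9) = u(5,11) means w·10 + (1−w)·9 = w·5 + (1−w)·11.
w·(10−5) = (1−w)·(11−9), i.e. w·5 = (1−w)·2.
So w/(1−w) = 2/5 = 0.4000, giving w = 2/(5+2) = 0.29.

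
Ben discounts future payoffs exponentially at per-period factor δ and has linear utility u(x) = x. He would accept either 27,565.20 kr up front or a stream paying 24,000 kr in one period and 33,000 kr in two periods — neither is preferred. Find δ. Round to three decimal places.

δ ≈ 0.620

Equating present values: 27565.20 = 24000δ + 33000δ².
That is, 33000δ² + 24000δ − 27565.20 = 0, a quadratic in δ.
The positive root is δ = [−24000 + √(24000² + 4·33000·27565.20)] / (2·33000) = (−24000 + 64920.000)/66000 ≈ 0.620.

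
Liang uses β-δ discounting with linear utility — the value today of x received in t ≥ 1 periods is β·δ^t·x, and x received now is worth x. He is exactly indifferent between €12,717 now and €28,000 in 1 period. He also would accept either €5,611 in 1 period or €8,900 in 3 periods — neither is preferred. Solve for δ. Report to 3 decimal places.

The second indifference involves only future payoffs, so β cancels: β·δ^1·5611 = β·δ^3·8900, giving δ^2 = 5611/8900 = 0.63045, so δ = 0.79401.

δ ≈ 0.794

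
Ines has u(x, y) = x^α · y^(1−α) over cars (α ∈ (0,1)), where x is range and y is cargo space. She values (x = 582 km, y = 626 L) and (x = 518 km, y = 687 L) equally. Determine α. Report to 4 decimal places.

α ≈ 0.4439

The Cobb–Douglas utilities coincide, so 582^α·626^(1−α) = 518^α·687^(1−α).
Taking logs: α·ln 582 + (1−α)·ln 626 = α·ln 518 + (1−α)·ln 687, i.e. α·0.1164952 = (1−α)·0.0929839.
With A = 0.1164952 and B = 0.0929839: α·A = (1−α)·B, so α = B/(A+B) = 0.0929839/0.2094791 ≈ 0.4439.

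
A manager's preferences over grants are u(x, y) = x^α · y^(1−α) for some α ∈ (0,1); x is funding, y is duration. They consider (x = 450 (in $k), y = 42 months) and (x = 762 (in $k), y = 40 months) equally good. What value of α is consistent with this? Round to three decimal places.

Set the two utilities equal: 450^α·42^(1−α) = 762^α·40^(1−α).
Taking logs: α·ln 450 + (1−α)·ln 42 = α·ln 762 + (1−α)·ln 40, i.e. α·-0.526699 = (1−α)·-0.048790.
Thus α·(-0.575489) = -0.048790, so α = -0.048790/-0.575489 ≈ 0.085.

α ≈ 0.085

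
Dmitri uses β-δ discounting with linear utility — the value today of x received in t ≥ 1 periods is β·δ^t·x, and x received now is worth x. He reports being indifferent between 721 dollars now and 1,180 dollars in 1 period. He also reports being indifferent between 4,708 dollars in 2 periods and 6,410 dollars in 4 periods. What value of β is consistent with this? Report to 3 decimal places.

β ≈ 0.713

From the later pair, β·δ^2·4708 = β·δ^4·6410; dividing through, δ^2 = 4708/6410 = 0.73448, so δ = 0.85702.
Now use the now-vs-future pair: 721 = β·δ·1180 gives β = 721/(0.85702·1180) ≈ 0.713.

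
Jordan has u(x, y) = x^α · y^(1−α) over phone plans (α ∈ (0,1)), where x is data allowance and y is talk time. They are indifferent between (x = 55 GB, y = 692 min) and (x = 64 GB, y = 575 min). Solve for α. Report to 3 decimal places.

Set the two utilities equal: 55^α·692^(1−α) = 64^α·575^(1−α).
(55/64)^α = (575/692)^(1−α); take logs: α·ln(55/64) = (1−α)·ln(575/692), i.e. α·-0.151550 = (1−α)·-0.185216.
Thus α·(-0.336766) = -0.185216, so α = -0.185216/-0.336766 ≈ 0.550.

α ≈ 0.550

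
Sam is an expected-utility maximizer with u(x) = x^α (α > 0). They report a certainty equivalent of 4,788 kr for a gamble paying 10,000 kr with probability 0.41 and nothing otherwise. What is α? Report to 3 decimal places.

α ≈ 1.211

Since u(0) = 0, the lottery's EU is 0.41·10000^α.
Setting u(4788) equal to that: 4788^α = 0.41·10000^α ⇒ (4788/10000)^α = 0.41.
α = ln(0.41) / ln(4788/10000) = -0.891598/-0.736472 ≈ 1.211.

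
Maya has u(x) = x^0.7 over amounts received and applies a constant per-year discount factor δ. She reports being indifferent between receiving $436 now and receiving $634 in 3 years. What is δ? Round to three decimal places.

Indifference means u(436) = δ^3 · u(634), so δ^3 = u(436)/u(634).
Since u(x) = x^0.7, δ^3 = (436/634)^0.7 = 0.68770^0.7 = 0.76945.
Taking the cube root: δ = 0.76945^(1/3) ≈ 0.916.

δ ≈ 0.916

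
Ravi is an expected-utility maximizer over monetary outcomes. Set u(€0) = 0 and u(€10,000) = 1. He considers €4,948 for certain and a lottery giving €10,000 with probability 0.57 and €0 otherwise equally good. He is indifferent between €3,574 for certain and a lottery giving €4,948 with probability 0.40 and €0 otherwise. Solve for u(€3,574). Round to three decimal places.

The first gamble pins u(€4,948): it must equal 0.57·1 + 0.43·0 = 0.57.
The second indifference gives u(€3,574) = 0.40·u(€4,948) + 0.60·u(€0) = 0.40·0.57 + 0.60·0.00 = 0.2280.

0.228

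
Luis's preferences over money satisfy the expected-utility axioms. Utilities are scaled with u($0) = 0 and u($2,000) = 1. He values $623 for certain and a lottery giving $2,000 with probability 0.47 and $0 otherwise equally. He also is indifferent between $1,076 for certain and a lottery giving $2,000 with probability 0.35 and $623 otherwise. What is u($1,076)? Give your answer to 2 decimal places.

First, u($623) = 0.47·u($2,000) + 0.53·u($0) = 0.47.
Chaining: u($1,076) = 0.35·1.00 + 0.65·0.47 = 0.6555.

0.66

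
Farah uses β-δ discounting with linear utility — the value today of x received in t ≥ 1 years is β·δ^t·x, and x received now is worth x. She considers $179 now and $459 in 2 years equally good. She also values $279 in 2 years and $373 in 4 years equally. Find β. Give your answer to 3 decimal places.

β ≈ 0.521

From the later pair, β·δ^2·279 = β·δ^4·373; dividing through, δ^2 = 279/373 = 0.74799, so δ = 0.86486.
Substituting δ into 179 = β·δ^2·459: β = 179/(343.327) ≈ 0.521.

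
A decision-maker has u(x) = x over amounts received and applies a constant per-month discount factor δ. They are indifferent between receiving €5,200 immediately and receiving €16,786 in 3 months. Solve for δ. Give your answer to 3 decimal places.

Equating discounted utilities: u(5200) = δ^3·u(16786) ⇒ δ^3 = u(5200)/u(16786).
With u(x) = x: δ^3 = 5200/16786 = 0.30978.
Taking the cube root: δ = 0.30978^(1/3) ≈ 0.677.

δ ≈ 0.677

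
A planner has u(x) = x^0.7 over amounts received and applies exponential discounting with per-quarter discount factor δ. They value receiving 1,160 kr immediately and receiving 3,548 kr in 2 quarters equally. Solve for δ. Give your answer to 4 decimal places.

δ ≈ 0.6762

Equating discounted utilities: u(1160) = δ^2·u(3548) ⇒ δ^2 = u(1160)/u(3548).
With u(x) = x^0.7: δ^2 = 1160^0.7/3548^0.7 = (1160/3548)^0.7 = 0.45723.
So δ = 0.45723^(1/2) ≈ 0.6762.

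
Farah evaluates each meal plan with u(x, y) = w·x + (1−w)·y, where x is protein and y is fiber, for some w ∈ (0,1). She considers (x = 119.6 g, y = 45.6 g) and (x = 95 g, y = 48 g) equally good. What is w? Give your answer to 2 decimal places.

Indifference: w·119.6 + (1−w)·45.6 = w·95 + (1−w)·48.
w·(119.6−95) = (1−w)·(48−45.6), i.e. w·24.6 = (1−w)·2.4.
So w/(1−w) = 2.4/24.6 = 0.0976, giving w = 2.4/(24.6+2.4) = 0.09.

w = 0.09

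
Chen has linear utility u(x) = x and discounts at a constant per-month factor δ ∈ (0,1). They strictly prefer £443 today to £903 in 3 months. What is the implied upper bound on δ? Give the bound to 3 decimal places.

δ < 0.789

The preference means 443 > δ^3·903.
Dividing by 903: δ^3 < 0.49059. Both sides are positive, so the cube root keeps the direction.
δ < 0.49059^(1/3) = 0.789.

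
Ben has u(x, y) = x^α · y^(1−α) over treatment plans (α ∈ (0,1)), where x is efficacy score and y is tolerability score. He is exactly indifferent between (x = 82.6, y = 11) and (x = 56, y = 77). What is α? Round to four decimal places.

α ≈ 0.8335

Set the two utilities equal: 82.6^α·11^(1−α) = 56^α·77^(1−α).
(82.6/56)^α = (77/11)^(1−α); take logs: α·ln(82.6/56) = (1−α)·ln(77/11), i.e. α·0.3886580 = (1−α)·1.9459101.
With A = 0.3886580 and B = 1.9459101: α·A = (1−α)·B, so α = B/(A+B) = 1.9459101/2.3345681 ≈ 0.8335.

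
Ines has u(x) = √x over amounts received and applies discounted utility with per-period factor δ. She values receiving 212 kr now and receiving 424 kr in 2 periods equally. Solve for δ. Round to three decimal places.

δ ≈ 0.841

Equating discounted utilities: u(212) = δ^2·u(424) ⇒ δ^2 = u(212)/u(424).
With u(x) = √x: δ^2 = √212/√424 = √(212/424) = 0.70711.
So δ = 0.70711^(1/2) ≈ 0.841.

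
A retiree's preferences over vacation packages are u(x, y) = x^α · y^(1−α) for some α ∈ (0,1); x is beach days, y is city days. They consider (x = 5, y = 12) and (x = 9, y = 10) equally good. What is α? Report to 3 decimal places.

The Cobb–Douglas utilities coincide, so 5^α·12^(1−α) = 9^α·10^(1−α).
Taking logs: α·ln 5 + (1−α)·ln 12 = α·ln 9 + (1−α)·ln 10, i.e. α·-0.587787 = (1−α)·-0.182322.
Thus α·(-0.770109) = -0.182322, so α = -0.182322/-0.770109 ≈ 0.237.

α ≈ 0.237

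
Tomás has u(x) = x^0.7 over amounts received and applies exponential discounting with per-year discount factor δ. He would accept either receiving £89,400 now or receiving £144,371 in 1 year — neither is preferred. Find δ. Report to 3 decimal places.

The payoff in 1 year is discounted by δ, so u(89400) = δ·u(144371) and δ = u(89400)/u(144371).
Since u(x) = x^0.7, δ = (89400/144371)^0.7 = 0.61924^0.7 = 0.71499.

δ ≈ 0.715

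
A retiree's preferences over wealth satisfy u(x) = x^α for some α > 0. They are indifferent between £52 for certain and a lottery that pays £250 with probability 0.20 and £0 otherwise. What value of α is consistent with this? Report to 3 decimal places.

α ≈ 1.025

EU(lottery) = 0.20·250^α + 0.80·0 = 0.20·250^α.
Setting u(52) equal to that: 52^α = 0.20·250^α ⇒ (52/250)^α = 0.20.
Take logs: α = ln 0.20 / ln(52/250) ≈ 1.02498.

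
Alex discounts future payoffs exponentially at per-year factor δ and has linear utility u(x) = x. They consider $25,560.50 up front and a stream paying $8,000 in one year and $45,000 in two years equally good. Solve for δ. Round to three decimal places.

δ ≈ 0.670

Equating present values: 25560.50 = 8000δ + 45000δ².
Rearranged: 45000δ² + 8000δ − 25560.50 = 0.
By the quadratic formula (taking the positive root), δ = (−8000 + √4664890000.00) / 90000 ≈ 0.670.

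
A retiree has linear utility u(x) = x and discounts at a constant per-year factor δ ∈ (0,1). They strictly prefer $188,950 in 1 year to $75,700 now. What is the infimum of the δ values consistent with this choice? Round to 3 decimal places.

Under u(x) = x this choice says 75700 < δ·188950.
So δ > 75700/188950 = 0.40064.

δ > 0.401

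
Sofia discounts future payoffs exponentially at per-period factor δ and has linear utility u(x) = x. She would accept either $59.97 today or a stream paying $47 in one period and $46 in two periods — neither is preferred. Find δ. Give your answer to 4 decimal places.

Equating present values: 59.97 = 47δ + 46δ².
Rearranged: 46δ² + 47δ − 59.97 = 0.
By the quadratic formula (taking the positive root), δ = (−47 + √13243.48) / 92 ≈ 0.7400.

δ ≈ 0.7400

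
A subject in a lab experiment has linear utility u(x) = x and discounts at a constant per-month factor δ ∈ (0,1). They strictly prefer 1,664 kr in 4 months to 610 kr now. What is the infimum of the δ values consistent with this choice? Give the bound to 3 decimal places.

δ > 0.778

The preference means 610 < δ^4·1664.
Dividing by 1664: δ^4 > 0.36659. Both sides are positive, so the 4th root keeps the direction.
δ > 0.36659^(1/4) = 0.778.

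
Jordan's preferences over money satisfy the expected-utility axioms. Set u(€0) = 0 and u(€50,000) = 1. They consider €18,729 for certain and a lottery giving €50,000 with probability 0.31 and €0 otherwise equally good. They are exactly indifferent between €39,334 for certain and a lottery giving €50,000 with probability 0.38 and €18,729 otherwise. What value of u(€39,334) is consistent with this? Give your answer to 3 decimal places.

0.572

The first gamble pins u(€18,729): it must equal 0.31·1 + 0.69·0 = 0.31.
Then u(€39,334) = 0.38·u(€50,000) + 0.62·u(€18,729) = 0.38·1.00 + 0.62·0.31 = 0.5722.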